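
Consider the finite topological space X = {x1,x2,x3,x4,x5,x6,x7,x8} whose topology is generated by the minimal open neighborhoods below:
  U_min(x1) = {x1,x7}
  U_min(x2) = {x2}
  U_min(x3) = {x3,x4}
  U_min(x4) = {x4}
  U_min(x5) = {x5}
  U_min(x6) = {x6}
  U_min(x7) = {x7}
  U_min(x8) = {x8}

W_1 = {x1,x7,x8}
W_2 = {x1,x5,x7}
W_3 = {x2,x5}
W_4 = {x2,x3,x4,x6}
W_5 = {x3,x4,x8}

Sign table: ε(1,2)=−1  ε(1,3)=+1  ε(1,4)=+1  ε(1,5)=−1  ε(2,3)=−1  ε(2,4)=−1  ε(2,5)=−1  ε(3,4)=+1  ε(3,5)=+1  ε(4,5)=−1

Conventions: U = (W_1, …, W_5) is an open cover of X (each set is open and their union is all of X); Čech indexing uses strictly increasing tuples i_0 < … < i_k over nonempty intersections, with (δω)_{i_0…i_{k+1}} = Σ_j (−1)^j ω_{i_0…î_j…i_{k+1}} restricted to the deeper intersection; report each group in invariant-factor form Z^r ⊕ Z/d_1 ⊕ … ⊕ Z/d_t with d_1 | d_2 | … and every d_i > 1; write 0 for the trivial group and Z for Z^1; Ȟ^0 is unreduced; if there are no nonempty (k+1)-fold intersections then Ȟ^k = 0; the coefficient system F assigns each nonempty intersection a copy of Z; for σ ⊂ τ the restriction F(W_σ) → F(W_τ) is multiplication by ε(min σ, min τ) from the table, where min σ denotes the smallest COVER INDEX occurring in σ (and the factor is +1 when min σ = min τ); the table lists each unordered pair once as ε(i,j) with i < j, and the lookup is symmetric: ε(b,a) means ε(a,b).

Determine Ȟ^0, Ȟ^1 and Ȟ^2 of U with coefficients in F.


Ȟ^0(U;F) ≅ Z, Ȟ^1(U;F) ≅ Z and Ȟ^2(U;F) ≅ 0

cover nerve:
  W12={x1,x7} W15={x8} W23={x5} W34={x2} W45={x3,x4}
C dims 5,5; δ0: rk 4, SNF 1^4
Ȟ^0: (5−4)−0=1 ⇒ Z
Ȟ^1: (5−0)−4=1 ⇒ Z
Ȟ^2: (0−0)−0=0 ⇒ 0


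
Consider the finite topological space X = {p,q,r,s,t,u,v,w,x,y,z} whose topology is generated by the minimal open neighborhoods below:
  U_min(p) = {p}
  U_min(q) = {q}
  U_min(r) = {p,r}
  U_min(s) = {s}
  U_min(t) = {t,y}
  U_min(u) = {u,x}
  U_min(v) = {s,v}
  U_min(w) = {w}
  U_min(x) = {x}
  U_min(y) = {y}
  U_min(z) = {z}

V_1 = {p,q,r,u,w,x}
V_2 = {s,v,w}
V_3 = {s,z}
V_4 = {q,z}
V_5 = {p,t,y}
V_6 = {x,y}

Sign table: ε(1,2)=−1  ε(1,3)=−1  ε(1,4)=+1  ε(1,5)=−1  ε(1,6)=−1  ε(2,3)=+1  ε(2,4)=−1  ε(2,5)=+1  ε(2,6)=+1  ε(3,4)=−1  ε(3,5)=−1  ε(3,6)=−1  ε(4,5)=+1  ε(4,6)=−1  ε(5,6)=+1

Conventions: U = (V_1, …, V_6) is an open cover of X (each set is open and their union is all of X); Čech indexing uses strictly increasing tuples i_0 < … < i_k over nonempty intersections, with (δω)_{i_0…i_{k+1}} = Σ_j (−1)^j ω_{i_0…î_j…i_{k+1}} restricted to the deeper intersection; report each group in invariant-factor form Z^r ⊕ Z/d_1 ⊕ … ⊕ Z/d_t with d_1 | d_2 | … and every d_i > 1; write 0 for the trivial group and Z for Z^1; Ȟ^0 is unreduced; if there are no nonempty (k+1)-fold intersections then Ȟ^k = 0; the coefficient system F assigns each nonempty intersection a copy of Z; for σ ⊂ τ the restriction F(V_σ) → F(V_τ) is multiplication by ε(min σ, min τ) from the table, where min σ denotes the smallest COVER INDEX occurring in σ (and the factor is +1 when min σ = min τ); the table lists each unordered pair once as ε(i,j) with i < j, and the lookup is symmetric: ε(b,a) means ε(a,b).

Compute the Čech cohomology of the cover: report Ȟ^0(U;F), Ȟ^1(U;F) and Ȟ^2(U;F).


Ȟ^0(U;F) ≅ Z; Ȟ^1(U;F) ≅ Z^2; Ȟ^2(U;F) ≅ 0

nerve simplices:
  V12={w} V14={q} V15={p} V16={x} V23={s} V34={z} V56={y}
C dims 6,7; δ0: rk 5, SNF 1^5
degree 0: 6−5−0 = 1 → Ȟ^0 ≅ Z
degree 1: 7−0−5 = 2 → Ȟ^1 ≅ Z^2
degree 2: 0−0−0 = 0 → Ȟ^2 ≅ 0


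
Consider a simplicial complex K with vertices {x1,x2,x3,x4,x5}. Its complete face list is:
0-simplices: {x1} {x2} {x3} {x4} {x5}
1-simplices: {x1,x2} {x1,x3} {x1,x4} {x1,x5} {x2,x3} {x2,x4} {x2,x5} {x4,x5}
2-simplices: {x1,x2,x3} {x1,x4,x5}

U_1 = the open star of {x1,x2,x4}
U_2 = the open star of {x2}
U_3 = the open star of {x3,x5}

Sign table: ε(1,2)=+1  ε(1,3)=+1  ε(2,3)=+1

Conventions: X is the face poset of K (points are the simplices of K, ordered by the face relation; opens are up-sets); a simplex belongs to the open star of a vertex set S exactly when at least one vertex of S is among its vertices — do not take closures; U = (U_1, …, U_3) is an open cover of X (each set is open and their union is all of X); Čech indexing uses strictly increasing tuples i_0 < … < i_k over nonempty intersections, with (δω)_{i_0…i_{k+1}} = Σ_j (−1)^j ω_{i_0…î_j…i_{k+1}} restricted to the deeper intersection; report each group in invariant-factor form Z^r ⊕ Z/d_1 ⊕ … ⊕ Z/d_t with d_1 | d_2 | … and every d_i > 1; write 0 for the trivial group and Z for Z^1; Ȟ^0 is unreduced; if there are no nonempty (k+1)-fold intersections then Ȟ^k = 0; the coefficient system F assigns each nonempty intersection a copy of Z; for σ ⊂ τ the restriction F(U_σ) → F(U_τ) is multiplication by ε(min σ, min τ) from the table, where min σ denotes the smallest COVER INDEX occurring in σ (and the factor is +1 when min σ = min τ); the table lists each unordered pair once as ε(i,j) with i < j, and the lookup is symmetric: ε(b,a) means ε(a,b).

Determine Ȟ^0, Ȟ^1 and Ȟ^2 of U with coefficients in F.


Ȟ^0 ≅ Z,  Ȟ^1 ≅ 0,  Ȟ^2 ≅ 0

nonempty intersections:
  U1={{x1},{x2},{x4},{x1,x2},{x1,x3},{x1,x4},{x1,x5},{x2,x3},{x2,x4},{x2,x5},{x4,x5},{x1,x2,x3},{x1,x4,x5}} U2={{x2},{x1,x2},{x2,x3},{x2,x4},{x2,x5},{x1,x2,x3}} U3={{x3},{x5},{x1,x3},{x1,x5},{x2,x3},{x2,x5},{x4,x5},{x1,x2,x3},{x1,x4,x5}}
  U12={{x2},{x1,x2},{x2,x3},{x2,x4},{x2,x5},{x1,x2,x3}} U13={{x1,x3},{x1,x5},{x2,x3},{x2,x5},{x4,x5},{x1,x2,x3},{x1,x4,x5}} U23={{x2,x3},{x2,x5},{x1,x2,x3}}
  U123={{x2,x3},{x2,x5},{x1,x2,x3}}
C dims 3,3,1; δ0: rk 2, SNF 1^2; δ1: rk 1, SNF 1^1
Ȟ^0: (3−2)−0=1 ⇒ Z
Ȟ^1: (3−1)−2=0 ⇒ 0
Ȟ^2: (1−0)−1=0 ⇒ 0


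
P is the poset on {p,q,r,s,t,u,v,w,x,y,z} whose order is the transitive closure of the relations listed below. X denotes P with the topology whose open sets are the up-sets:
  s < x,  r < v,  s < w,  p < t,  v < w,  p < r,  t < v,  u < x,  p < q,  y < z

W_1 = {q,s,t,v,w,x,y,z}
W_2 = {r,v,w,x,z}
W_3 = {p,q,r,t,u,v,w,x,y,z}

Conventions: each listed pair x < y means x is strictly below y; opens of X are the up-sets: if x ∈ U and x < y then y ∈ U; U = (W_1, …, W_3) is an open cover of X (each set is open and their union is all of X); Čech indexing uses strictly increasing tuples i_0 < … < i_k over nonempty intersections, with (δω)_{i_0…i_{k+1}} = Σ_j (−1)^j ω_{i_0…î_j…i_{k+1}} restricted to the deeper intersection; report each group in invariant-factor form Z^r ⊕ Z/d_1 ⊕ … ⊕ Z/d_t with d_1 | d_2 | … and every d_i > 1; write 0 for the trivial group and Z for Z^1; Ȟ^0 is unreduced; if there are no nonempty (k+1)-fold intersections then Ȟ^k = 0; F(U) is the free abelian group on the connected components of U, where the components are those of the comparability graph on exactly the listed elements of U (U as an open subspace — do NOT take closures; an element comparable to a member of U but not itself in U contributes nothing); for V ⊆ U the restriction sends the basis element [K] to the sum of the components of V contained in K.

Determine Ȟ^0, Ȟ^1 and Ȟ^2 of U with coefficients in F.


Ȟ^0 ≅ Z^2, Ȟ^1 ≅ 0, Ȟ^2 ≅ 0

nonempty overlaps:
  W12={v,w,x,z} W13={q,t,v,w,x,y,z} W23={r,v,w,x,z}
  W123={v,w,x,z}
components per intersection:
  W1: {q} {s,t,v,w,x} {y,z}
  W2: {r,v,w} {x} {z}
  W3: {p,q,r,t,v,w} {u,x} {y,z}
  W12: {v,w} {x} {z}
  W13: {q} {t,v,w} {x} {y,z}
  W23: {r,v,w} {x} {z}
  W123: {v,w} {x} {z}
C dims 9,10,3; δ0: rk 7, SNF 1^7; δ1: rk 3, SNF 1^3
degree 0: 9−7−0 = 2 → Ȟ^0 ≅ Z^2
degree 1: 10−3−7 = 0 → Ȟ^1 ≅ 0
degree 2: 3−0−3 = 0 → Ȟ^2 ≅ 0


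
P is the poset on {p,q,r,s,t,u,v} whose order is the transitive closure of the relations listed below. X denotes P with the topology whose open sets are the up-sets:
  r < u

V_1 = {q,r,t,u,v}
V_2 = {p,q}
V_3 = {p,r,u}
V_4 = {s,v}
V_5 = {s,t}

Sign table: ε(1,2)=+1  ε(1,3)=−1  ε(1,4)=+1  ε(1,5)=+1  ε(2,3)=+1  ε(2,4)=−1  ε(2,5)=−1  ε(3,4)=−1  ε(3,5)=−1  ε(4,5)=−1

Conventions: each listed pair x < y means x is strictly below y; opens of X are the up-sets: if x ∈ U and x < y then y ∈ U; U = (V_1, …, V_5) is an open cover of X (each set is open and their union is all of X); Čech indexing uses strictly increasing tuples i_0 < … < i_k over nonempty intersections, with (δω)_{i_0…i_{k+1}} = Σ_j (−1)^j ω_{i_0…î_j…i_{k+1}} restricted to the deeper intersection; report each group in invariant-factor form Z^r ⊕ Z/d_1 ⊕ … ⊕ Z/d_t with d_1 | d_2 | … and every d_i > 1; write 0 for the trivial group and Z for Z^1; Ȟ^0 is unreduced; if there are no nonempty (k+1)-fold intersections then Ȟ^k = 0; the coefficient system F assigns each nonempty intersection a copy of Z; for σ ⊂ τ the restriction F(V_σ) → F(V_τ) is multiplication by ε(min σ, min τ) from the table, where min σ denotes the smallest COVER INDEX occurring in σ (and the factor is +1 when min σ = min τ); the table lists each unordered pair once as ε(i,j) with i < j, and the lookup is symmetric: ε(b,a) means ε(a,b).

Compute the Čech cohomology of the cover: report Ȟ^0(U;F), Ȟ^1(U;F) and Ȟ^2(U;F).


Ȟ^0(U;F) ≅ 0,  Ȟ^1(U;F) ≅ Z ⊕ Z/2,  Ȟ^2(U;F) ≅ 0

intersection data:
  V12={q} V13={r,u} V14={v} V15={t} V23={p} V45={s}
C dims 5,6; δ0: rk 5, SNF 1^4·2
Ȟ^0 = (5 − 5) − 0 = 0, so Ȟ^0 ≅ 0
Ȟ^1 = (6 − 0) − 5 = 1 plus torsion [2], so Ȟ^1 ≅ Z ⊕ Z/2
Ȟ^2 = (0 − 0) − 0 = 0, so Ȟ^2 ≅ 0


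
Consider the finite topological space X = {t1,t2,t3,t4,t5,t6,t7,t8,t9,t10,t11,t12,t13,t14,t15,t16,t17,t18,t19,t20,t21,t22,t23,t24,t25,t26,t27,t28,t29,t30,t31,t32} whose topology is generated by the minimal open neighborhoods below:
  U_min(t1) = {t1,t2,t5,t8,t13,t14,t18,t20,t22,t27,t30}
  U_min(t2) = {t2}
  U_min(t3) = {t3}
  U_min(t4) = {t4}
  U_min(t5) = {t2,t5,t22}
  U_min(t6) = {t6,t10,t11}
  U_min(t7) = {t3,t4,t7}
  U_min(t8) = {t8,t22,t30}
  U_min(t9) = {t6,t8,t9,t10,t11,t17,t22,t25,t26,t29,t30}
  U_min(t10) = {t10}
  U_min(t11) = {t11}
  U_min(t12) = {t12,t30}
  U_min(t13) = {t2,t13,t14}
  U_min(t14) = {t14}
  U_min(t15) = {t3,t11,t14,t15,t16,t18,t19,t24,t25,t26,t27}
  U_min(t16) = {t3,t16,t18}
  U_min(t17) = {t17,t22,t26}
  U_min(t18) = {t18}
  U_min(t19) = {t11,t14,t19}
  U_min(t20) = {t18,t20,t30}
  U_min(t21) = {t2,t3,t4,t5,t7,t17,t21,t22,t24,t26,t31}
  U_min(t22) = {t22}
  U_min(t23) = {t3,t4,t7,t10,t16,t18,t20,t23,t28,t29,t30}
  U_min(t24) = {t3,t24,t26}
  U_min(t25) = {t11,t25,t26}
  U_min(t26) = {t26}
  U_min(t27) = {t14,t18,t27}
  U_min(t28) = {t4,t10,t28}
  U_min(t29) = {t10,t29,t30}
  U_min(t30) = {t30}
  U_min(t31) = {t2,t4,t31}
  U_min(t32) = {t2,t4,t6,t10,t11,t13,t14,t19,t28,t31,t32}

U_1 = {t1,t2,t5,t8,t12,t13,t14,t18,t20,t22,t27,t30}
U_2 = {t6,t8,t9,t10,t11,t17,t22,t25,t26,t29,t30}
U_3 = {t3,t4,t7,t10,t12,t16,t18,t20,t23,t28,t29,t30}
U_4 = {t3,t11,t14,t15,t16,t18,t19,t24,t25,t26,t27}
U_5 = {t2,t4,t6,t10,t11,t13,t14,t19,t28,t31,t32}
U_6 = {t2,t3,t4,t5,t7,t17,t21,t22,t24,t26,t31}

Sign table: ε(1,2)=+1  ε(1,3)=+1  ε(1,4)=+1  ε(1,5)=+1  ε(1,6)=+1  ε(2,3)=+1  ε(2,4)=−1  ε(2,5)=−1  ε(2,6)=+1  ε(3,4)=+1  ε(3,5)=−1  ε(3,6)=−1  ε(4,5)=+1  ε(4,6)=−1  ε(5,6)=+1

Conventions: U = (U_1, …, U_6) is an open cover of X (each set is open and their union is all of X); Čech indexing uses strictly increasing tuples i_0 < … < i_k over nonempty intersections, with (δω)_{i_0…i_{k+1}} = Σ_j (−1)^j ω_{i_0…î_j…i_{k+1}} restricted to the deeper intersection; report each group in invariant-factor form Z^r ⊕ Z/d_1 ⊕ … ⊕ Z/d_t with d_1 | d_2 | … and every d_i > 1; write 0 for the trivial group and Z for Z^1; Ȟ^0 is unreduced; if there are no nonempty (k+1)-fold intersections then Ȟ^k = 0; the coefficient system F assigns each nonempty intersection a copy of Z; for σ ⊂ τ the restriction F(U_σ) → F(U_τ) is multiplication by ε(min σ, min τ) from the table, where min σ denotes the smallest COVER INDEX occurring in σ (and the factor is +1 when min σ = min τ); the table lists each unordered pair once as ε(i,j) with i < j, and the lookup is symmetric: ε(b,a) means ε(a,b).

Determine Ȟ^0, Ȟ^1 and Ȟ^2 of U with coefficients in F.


nonempty intersections:
  U12={t8,t22,t30} U13={t12,t18,t20,t30} U14={t14,t18,t27} U15={t2,t13,t14} U16={t2,t5,t22} U23={t10,t29,t30} U24={t11,t25,t26} U25={t6,t10,t11} U26={t17,t22,t26} U34={t3,t16,t18} U35={t4,t10,t28} U36={t3,t4,t7} U45={t11,t14,t19} U46={t3,t24,t26} U56={t2,t4,t31}
  U123={t30} U126={t22} U134={t18} U145={t14} U156={t2} U235={t10} U245={t11} U246={t26} U346={t3} U356={t4}
C dims 6,15,10; δ0: rk 6, SNF 1^5·2; δ1: rk 9, SNF 1^9
Ȟ^0: (6−6)−0=0 ⇒ 0
Ȟ^1: (15−9)−6=0 plus torsion [2] ⇒ Z/2
Ȟ^2: (10−0)−9=1 ⇒ Z

Ȟ^0 = 0, Ȟ^1 = Z/2 and Ȟ^2 = Z


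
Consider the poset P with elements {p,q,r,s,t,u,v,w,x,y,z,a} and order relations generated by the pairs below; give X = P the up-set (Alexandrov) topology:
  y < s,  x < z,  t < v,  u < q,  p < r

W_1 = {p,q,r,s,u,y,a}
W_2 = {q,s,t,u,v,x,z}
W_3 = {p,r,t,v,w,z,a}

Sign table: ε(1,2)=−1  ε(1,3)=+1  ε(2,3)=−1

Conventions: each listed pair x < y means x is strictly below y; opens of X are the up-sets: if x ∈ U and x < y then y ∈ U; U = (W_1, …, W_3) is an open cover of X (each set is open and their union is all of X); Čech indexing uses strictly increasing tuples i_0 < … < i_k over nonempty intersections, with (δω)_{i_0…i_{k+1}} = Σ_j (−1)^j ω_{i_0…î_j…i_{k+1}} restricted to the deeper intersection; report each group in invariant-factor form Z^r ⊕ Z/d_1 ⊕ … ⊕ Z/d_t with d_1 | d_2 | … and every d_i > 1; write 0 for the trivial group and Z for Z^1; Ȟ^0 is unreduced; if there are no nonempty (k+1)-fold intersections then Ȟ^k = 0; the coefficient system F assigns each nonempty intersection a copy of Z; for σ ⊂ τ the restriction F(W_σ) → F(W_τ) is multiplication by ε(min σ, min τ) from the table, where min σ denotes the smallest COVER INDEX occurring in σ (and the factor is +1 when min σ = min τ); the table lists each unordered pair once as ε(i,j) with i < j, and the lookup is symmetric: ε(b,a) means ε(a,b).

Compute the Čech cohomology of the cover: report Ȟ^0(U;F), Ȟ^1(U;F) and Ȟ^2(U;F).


Ȟ^0 ≅ Z, Ȟ^1 ≅ Z and Ȟ^2 ≅ 0

intersection data:
  W12={q,s,u} W13={p,r,a} W23={t,v,z}
C dims 3,3; δ0: rk 2, SNF 1^2
Ȟ^0 = (3 − 2) − 0 = 1, so Ȟ^0 ≅ Z
Ȟ^1 = (3 − 0) − 2 = 1, so Ȟ^1 ≅ Z
Ȟ^2 = (0 − 0) − 0 = 0, so Ȟ^2 ≅ 0


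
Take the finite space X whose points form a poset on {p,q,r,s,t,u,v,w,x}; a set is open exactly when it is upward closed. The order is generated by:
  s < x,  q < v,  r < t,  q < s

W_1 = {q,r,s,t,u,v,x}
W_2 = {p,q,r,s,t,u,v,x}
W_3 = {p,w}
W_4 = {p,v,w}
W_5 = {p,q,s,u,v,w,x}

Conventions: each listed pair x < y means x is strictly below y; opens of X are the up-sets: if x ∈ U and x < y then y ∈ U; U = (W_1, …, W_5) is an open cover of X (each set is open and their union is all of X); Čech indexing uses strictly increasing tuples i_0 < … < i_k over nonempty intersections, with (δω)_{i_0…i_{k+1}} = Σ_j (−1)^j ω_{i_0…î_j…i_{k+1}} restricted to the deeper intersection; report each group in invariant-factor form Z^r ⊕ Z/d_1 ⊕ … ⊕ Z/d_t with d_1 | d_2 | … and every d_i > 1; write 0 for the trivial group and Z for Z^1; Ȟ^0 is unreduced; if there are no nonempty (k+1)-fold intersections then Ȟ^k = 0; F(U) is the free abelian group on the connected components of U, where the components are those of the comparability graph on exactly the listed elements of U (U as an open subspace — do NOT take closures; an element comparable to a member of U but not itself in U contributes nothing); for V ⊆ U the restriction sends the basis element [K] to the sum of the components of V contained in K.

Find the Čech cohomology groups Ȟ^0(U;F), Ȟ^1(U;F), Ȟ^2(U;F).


nerve simplices:
  W12={q,r,s,t,u,v,x} W14={v} W15={q,s,u,v,x} W23={p} W24={p,v} W25={p,q,s,u,v,x} W34={p,w} W35={p,w} W45={p,v,w}
  W124={v} W125={q,s,u,v,x} W145={v} W234={p} W235={p} W245={p,v} W345={p,w}
  W1245={v} W2345={p}
components per intersection:
  W1: {q,s,v,x} {r,t} {u}
  W2: {p} {q,s,v,x} {r,t} {u}
  W3: {p} {w}
  W4: {p} {v} {w}
  W5: {p} {q,s,v,x} {u} {w}
  W12: {q,s,v,x} {r,t} {u}
  W14: {v}
  W15: {q,s,v,x} {u}
  W23: {p}
  W24: {p} {v}
  W25: {p} {q,s,v,x} {u}
  W34: {p} {w}
  W35: {p} {w}
  W45: {p} {v} {w}
  W124: {v}
  W125: {q,s,v,x} {u}
  W145: {v}
  W234: {p}
  W235: {p}
  W245: {p} {v}
  W345: {p} {w}
  W1245: {v}
  W2345: {p}
C dims 16,19,10,2; δ0: rk 11, SNF 1^11; δ1: rk 8, SNF 1^8; δ2: rk 2, SNF 1^2
degree 0: 16−11−0 = 5 → Ȟ^0 ≅ Z^5
degree 1: 19−8−11 = 0 → Ȟ^1 ≅ 0
degree 2: 10−2−8 = 0 → Ȟ^2 ≅ 0

Ȟ^0 ≅ Z^5; Ȟ^1 ≅ 0; Ȟ^2 ≅ 0


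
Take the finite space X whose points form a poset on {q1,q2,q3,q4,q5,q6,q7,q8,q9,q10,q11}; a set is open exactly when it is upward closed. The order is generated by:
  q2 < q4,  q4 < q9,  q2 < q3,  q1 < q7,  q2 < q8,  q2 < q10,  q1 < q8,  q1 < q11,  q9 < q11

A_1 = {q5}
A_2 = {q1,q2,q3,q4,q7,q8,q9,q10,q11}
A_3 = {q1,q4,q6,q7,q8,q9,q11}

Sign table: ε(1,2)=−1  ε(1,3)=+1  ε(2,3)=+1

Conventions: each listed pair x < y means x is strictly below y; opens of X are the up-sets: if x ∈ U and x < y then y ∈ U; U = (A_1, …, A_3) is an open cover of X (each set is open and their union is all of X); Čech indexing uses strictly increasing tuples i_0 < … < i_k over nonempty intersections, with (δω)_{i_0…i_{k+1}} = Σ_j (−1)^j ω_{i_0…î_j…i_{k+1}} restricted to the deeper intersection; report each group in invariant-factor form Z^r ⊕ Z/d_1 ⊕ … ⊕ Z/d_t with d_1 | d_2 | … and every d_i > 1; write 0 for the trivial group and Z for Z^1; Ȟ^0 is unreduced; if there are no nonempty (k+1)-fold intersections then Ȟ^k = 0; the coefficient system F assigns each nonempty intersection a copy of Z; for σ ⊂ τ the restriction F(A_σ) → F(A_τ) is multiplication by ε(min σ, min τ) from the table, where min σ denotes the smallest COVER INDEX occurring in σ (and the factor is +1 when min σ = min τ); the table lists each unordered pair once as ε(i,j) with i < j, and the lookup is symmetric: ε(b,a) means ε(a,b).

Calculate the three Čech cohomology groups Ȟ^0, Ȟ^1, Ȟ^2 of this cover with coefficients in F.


Ȟ^0(U;F) ≅ Z^2,  Ȟ^1(U;F) ≅ 0,  Ȟ^2(U;F) ≅ 0

nonempty overlaps:
  A23={q1,q4,q7,q8,q9,q11}
C dims 3,1; δ0: rk 1, SNF 1^1
degree 0: 3−1−0 = 2 → Ȟ^0 ≅ Z^2
degree 1: 1−0−1 = 0 → Ȟ^1 ≅ 0
degree 2: 0−0−0 = 0 → Ȟ^2 ≅ 0


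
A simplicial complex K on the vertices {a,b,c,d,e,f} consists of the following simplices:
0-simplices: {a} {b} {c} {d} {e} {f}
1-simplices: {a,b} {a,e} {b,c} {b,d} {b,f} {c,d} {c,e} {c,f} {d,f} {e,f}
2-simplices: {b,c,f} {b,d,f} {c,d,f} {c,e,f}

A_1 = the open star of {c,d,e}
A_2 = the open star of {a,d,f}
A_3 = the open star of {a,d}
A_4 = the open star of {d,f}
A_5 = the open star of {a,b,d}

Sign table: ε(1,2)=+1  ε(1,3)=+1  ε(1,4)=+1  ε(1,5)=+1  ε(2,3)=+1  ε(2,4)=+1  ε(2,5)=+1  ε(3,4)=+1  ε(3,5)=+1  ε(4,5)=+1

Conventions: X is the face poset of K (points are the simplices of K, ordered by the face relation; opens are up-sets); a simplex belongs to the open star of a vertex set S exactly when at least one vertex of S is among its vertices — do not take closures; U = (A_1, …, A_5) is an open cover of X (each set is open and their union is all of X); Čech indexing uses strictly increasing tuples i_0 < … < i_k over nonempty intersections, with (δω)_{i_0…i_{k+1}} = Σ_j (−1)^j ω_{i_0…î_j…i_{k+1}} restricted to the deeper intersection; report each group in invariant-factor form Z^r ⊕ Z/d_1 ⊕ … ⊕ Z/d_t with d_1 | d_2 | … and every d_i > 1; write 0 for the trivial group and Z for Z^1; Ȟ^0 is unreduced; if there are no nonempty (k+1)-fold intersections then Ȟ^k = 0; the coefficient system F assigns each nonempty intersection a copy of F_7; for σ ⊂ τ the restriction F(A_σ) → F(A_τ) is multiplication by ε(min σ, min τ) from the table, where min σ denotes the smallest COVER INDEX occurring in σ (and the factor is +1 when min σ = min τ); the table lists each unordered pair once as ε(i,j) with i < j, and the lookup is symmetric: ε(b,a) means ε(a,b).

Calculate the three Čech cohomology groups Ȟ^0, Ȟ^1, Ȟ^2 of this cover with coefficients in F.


intersection data:
  A1={{c},{d},{e},{a,e},{b,c},{b,d},{c,d},{c,e},{c,f},{d,f},{e,f},{b,c,f},{b,d,f},{c,d,f},{c,e,f}} A2={{a},{d},{f},{a,b},{a,e},{b,d},{b,f},{c,d},{c,f},{d,f},{e,f},{b,c,f},{b,d,f},{c,d,f},{c,e,f}} A3={{a},{d},{a,b},{a,e},{b,d},{c,d},{d,f},{b,d,f},{c,d,f}} A4={{d},{f},{b,d},{b,f},{c,d},{c,f},{d,f},{e,f},{b,c,f},{b,d,f},{c,d,f},{c,e,f}} A5={{a},{b},{d},{a,b},{a,e},{b,c},{b,d},{b,f},{c,d},{d,f},{b,c,f},{b,d,f},{c,d,f}}
  A12={{d},{a,e},{b,d},{c,d},{c,f},{d,f},{e,f},{b,c,f},{b,d,f},{c,d,f},{c,e,f}} A13={{d},{a,e},{b,d},{c,d},{d,f},{b,d,f},{c,d,f}} A14={{d},{b,d},{c,d},{c,f},{d,f},{e,f},{b,c,f},{b,d,f},{c,d,f},{c,e,f}} A15={{d},{a,e},{b,c},{b,d},{c,d},{d,f},{b,c,f},{b,d,f},{c,d,f}} A23={{a},{d},{a,b},{a,e},{b,d},{c,d},{d,f},{b,d,f},{c,d,f}} A24={{d},{f},{b,d},{b,f},{c,d},{c,f},{d,f},{e,f},{b,c,f},{b,d,f},{c,d,f},{c,e,f}} A25={{a},{d},{a,b},{a,e},{b,d},{b,f},{c,d},{d,f},{b,c,f},{b,d,f},{c,d,f}} A34={{d},{b,d},{c,d},{d,f},{b,d,f},{c,d,f}} A35={{a},{d},{a,b},{a,e},{b,d},{c,d},{d,f},{b,d,f},{c,d,f}} A45={{d},{b,d},{b,f},{c,d},{d,f},{b,c,f},{b,d,f},{c,d,f}}
  A123={{d},{a,e},{b,d},{c,d},{d,f},{b,d,f},{c,d,f}} A124={{d},{b,d},{c,d},{c,f},{d,f},{e,f},{b,c,f},{b,d,f},{c,d,f},{c,e,f}} A125={{d},{a,e},{b,d},{c,d},{d,f},{b,c,f},{b,d,f},{c,d,f}} A134={{d},{b,d},{c,d},{d,f},{b,d,f},{c,d,f}} A135={{d},{a,e},{b,d},{c,d},{d,f},{b,d,f},{c,d,f}} A145={{d},{b,d},{c,d},{d,f},{b,c,f},{b,d,f},{c,d,f}} A234={{d},{b,d},{c,d},{d,f},{b,d,f},{c,d,f}} A235={{a},{d},{a,b},{a,e},{b,d},{c,d},{d,f},{b,d,f},{c,d,f}} A245={{d},{b,d},{b,f},{c,d},{d,f},{b,c,f},{b,d,f},{c,d,f}} A345={{d},{b,d},{c,d},{d,f},{b,d,f},{c,d,f}}
  A1234={{d},{b,d},{c,d},{d,f},{b,d,f},{c,d,f}} A1235={{d},{a,e},{b,d},{c,d},{d,f},{b,d,f},{c,d,f}} A1245={{d},{b,d},{c,d},{d,f},{b,c,f},{b,d,f},{c,d,f}} A1345={{d},{b,d},{c,d},{d,f},{b,d,f},{c,d,f}} A2345={{d},{b,d},{c,d},{d,f},{b,d,f},{c,d,f}}
  A12345={{d},{b,d},{c,d},{d,f},{b,d,f},{c,d,f}}
C dims 5,10,10,5; δ0: rk_F7 4; δ1: rk_F7 6; δ2: rk_F7 4
Ȟ^0 = (5 − 4) − 0 = 1, so Ȟ^0 ≅ Z/7
Ȟ^1 = (10 − 6) − 4 = 0, so Ȟ^1 ≅ 0
Ȟ^2 = (10 − 4) − 6 = 0, so Ȟ^2 ≅ 0

Ȟ^0 = Z/7, Ȟ^1 = 0, Ȟ^2 = 0


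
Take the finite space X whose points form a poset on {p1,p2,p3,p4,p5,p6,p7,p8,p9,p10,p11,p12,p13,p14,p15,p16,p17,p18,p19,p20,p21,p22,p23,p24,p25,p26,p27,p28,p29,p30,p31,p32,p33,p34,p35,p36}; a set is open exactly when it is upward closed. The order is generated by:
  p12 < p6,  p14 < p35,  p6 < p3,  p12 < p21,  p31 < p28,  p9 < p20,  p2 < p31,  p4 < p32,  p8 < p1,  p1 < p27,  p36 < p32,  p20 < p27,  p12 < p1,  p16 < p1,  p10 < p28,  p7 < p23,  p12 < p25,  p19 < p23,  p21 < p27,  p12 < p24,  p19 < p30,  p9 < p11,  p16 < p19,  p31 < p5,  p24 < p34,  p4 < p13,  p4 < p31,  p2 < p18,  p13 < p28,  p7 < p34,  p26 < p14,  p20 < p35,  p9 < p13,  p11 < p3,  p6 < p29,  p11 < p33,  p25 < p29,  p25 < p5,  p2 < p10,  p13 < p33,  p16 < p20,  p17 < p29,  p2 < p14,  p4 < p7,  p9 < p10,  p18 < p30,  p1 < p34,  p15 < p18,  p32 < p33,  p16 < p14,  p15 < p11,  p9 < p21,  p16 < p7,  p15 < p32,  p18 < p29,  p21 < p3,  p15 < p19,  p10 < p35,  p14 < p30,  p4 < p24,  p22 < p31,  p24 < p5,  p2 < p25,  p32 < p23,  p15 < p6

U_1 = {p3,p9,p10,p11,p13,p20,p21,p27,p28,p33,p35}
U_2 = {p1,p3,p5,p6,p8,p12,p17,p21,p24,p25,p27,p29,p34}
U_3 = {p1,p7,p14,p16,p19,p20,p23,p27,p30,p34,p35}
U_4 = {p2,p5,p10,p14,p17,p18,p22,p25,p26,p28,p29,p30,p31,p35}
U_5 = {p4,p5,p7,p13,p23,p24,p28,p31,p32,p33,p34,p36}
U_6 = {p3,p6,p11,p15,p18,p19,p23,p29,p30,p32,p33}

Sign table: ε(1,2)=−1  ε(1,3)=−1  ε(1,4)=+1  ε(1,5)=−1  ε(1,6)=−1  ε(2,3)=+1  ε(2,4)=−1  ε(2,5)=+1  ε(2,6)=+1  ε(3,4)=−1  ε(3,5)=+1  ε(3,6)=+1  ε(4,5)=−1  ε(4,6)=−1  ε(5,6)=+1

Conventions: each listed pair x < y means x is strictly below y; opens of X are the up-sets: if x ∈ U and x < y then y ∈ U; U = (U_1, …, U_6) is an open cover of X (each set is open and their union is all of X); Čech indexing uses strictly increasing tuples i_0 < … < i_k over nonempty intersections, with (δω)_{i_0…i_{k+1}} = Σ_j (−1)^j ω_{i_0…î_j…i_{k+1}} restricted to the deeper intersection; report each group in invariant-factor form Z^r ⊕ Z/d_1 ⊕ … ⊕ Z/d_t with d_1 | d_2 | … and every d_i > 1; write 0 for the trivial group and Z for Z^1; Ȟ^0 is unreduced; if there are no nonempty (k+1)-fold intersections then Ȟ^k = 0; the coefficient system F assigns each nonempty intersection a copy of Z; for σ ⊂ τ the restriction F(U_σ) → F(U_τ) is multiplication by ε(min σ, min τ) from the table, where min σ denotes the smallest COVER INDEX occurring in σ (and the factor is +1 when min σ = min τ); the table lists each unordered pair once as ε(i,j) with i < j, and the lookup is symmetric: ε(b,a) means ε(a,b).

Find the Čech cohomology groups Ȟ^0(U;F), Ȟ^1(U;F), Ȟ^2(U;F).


Ȟ^0(U;F) ≅ Z,  Ȟ^1(U;F) ≅ 0,  Ȟ^2(U;F) ≅ Z/2

nerve simplices:
  U12={p3,p21,p27} U13={p20,p27,p35} U14={p10,p28,p35} U15={p13,p28,p33} U16={p3,p11,p33} U23={p1,p27,p34} U24={p5,p17,p25,p29} U25={p5,p24,p34} U26={p3,p6,p29} U34={p14,p30,p35} U35={p7,p23,p34} U36={p19,p23,p30} U45={p5,p28,p31} U46={p18,p29,p30} U56={p23,p32,p33}
  U123={p27} U126={p3} U134={p35} U145={p28} U156={p33} U235={p34} U245={p5} U246={p29} U346={p30} U356={p23}
C dims 6,15,10; δ0: rk 5, SNF 1^5; δ1: rk 10, SNF 1^9·2
degree 0: 6−5−0 = 1 → Ȟ^0 ≅ Z
degree 1: 15−10−5 = 0 → Ȟ^1 ≅ 0
degree 2: 10−0−10 = 0 plus torsion [2] → Ȟ^2 ≅ Z/2


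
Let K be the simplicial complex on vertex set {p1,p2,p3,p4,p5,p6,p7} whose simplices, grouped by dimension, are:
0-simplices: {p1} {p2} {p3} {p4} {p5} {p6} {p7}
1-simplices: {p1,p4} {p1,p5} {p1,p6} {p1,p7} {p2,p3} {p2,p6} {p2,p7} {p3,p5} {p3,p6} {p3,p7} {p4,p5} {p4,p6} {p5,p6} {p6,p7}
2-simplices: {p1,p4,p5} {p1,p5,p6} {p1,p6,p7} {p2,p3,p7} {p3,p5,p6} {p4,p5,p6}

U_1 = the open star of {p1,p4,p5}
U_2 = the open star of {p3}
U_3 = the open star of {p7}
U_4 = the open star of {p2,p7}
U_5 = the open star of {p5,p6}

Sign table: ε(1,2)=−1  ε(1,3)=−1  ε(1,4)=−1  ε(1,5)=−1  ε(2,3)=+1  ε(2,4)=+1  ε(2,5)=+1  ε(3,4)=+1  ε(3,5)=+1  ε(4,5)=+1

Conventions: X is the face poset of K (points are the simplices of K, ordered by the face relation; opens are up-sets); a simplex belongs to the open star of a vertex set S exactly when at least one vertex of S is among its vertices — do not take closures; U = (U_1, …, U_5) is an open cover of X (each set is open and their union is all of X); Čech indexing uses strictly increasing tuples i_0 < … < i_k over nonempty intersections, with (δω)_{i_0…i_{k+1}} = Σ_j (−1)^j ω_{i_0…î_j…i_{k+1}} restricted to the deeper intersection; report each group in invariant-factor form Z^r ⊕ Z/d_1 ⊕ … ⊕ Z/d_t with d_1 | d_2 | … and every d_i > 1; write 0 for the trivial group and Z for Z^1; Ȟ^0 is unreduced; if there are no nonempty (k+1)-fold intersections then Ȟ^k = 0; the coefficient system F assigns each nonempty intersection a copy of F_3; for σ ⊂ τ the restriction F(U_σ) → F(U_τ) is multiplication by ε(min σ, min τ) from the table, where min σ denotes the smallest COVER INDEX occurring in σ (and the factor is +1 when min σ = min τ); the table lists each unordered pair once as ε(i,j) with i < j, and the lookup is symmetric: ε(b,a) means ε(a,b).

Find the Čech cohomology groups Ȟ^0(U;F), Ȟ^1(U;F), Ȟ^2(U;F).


nerve of the cover:
  U1={{p1},{p4},{p5},{p1,p4},{p1,p5},{p1,p6},{p1,p7},{p3,p5},{p4,p5},{p4,p6},{p5,p6},{p1,p4,p5},{p1,p5,p6},{p1,p6,p7},{p3,p5,p6},{p4,p5,p6}} U2={{p3},{p2,p3},{p3,p5},{p3,p6},{p3,p7},{p2,p3,p7},{p3,p5,p6}} U3={{p7},{p1,p7},{p2,p7},{p3,p7},{p6,p7},{p1,p6,p7},{p2,p3,p7}} U4={{p2},{p7},{p1,p7},{p2,p3},{p2,p6},{p2,p7},{p3,p7},{p6,p7},{p1,p6,p7},{p2,p3,p7}} U5={{p5},{p6},{p1,p5},{p1,p6},{p2,p6},{p3,p5},{p3,p6},{p4,p5},{p4,p6},{p5,p6},{p6,p7},{p1,p4,p5},{p1,p5,p6},{p1,p6,p7},{p3,p5,p6},{p4,p5,p6}}
  U12={{p3,p5},{p3,p5,p6}} U13={{p1,p7},{p1,p6,p7}} U14={{p1,p7},{p1,p6,p7}} U15={{p5},{p1,p5},{p1,p6},{p3,p5},{p4,p5},{p4,p6},{p5,p6},{p1,p4,p5},{p1,p5,p6},{p1,p6,p7},{p3,p5,p6},{p4,p5,p6}} U23={{p3,p7},{p2,p3,p7}} U24={{p2,p3},{p3,p7},{p2,p3,p7}} U25={{p3,p5},{p3,p6},{p3,p5,p6}} U34={{p7},{p1,p7},{p2,p7},{p3,p7},{p6,p7},{p1,p6,p7},{p2,p3,p7}} U35={{p6,p7},{p1,p6,p7}} U45={{p2,p6},{p6,p7},{p1,p6,p7}}
  U125={{p3,p5},{p3,p5,p6}} U134={{p1,p7},{p1,p6,p7}} U135={{p1,p6,p7}} U145={{p1,p6,p7}} U234={{p3,p7},{p2,p3,p7}} U345={{p6,p7},{p1,p6,p7}}
  U1345={{p1,p6,p7}}
C dims 5,10,6,1; δ0: rk_F3 4; δ1: rk_F3 5; δ2: rk_F3 1
Ȟ^0 = (5 − 4) − 0 = 1, so Ȟ^0 ≅ Z/3
Ȟ^1 = (10 − 5) − 4 = 1, so Ȟ^1 ≅ Z/3
Ȟ^2 = (6 − 1) − 5 = 0, so Ȟ^2 ≅ 0

Ȟ^0 = Z/3, Ȟ^1 = Z/3, Ȟ^2 = 0


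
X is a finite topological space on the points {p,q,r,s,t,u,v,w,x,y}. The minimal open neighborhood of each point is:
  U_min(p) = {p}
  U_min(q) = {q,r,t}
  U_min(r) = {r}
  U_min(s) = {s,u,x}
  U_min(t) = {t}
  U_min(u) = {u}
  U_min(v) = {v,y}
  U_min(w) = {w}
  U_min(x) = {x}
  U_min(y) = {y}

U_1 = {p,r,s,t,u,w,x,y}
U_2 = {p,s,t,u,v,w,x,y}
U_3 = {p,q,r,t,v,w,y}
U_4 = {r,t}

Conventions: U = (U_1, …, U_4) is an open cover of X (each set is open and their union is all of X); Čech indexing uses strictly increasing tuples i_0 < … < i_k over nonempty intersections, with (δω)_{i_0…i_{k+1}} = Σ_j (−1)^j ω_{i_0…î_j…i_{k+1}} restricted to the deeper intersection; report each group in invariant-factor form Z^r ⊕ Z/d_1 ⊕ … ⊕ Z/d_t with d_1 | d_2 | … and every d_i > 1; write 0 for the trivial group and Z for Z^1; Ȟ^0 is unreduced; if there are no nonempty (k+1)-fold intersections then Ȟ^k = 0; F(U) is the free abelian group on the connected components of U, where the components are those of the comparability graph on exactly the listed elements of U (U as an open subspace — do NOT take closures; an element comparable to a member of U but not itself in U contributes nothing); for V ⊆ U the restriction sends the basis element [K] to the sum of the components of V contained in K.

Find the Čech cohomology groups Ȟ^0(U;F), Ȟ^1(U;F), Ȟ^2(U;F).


nonempty intersections:
  U12={p,s,t,u,w,x,y} U13={p,r,t,w,y} U14={r,t} U23={p,t,v,w,y} U24={t} U34={r,t}
  U123={p,t,w,y} U124={t} U134={r,t} U234={t}
  U1234={t}
components per intersection:
  U1: {p} {r} {s,u,x} {t} {w} {y}
  U2: {p} {s,u,x} {t} {v,y} {w}
  U3: {p} {q,r,t} {v,y} {w}
  U4: {r} {t}
  U12: {p} {s,u,x} {t} {w} {y}
  U13: {p} {r} {t} {w} {y}
  U14: {r} {t}
  U23: {p} {t} {v,y} {w}
  U24: {t}
  U34: {r} {t}
  U123: {p} {t} {w} {y}
  U124: {t}
  U134: {r} {t}
  U234: {t}
  U1234: {t}
C dims 17,19,8,1; δ0: rk 12, SNF 1^12; δ1: rk 7, SNF 1^7; δ2: rk 1, SNF 1^1
Ȟ^0: (17−12)−0=5 ⇒ Z^5
Ȟ^1: (19−7)−12=0 ⇒ 0
Ȟ^2: (8−1)−7=0 ⇒ 0

Ȟ^0 = Z^5; Ȟ^1 = 0; Ȟ^2 = 0


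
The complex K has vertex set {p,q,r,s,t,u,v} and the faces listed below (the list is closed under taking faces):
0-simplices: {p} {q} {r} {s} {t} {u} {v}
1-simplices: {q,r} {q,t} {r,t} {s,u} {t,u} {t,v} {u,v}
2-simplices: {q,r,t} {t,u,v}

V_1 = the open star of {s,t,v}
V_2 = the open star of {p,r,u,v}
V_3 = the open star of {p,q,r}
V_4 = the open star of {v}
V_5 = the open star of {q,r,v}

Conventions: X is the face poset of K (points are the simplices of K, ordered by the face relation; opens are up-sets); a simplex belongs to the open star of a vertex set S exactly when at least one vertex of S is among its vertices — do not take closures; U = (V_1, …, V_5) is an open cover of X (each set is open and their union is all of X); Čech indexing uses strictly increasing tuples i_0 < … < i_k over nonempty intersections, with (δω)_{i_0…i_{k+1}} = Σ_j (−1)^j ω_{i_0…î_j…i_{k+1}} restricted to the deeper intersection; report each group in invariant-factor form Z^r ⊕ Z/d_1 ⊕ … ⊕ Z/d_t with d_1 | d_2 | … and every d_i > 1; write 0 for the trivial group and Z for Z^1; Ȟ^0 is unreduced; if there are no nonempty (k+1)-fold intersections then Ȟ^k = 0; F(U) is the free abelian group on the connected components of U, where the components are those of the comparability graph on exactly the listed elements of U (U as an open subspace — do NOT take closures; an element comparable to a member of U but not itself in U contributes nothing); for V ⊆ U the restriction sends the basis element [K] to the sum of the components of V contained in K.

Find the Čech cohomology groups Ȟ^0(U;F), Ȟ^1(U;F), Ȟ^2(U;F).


nonempty intersections:
  V1={{s},{t},{v},{q,t},{r,t},{s,u},{t,u},{t,v},{u,v},{q,r,t},{t,u,v}} V2={{p},{r},{u},{v},{q,r},{r,t},{s,u},{t,u},{t,v},{u,v},{q,r,t},{t,u,v}} V3={{p},{q},{r},{q,r},{q,t},{r,t},{q,r,t}} V4={{v},{t,v},{u,v},{t,u,v}} V5={{q},{r},{v},{q,r},{q,t},{r,t},{t,v},{u,v},{q,r,t},{t,u,v}}
  V12={{v},{r,t},{s,u},{t,u},{t,v},{u,v},{q,r,t},{t,u,v}} V13={{q,t},{r,t},{q,r,t}} V14={{v},{t,v},{u,v},{t,u,v}} V15={{v},{q,t},{r,t},{t,v},{u,v},{q,r,t},{t,u,v}} V23={{p},{r},{q,r},{r,t},{q,r,t}} V24={{v},{t,v},{u,v},{t,u,v}} V25={{r},{v},{q,r},{r,t},{t,v},{u,v},{q,r,t},{t,u,v}} V35={{q},{r},{q,r},{q,t},{r,t},{q,r,t}} V45={{v},{t,v},{u,v},{t,u,v}}
  V123={{r,t},{q,r,t}} V124={{v},{t,v},{u,v},{t,u,v}} V125={{v},{r,t},{t,v},{u,v},{q,r,t},{t,u,v}} V135={{q,t},{r,t},{q,r,t}} V145={{v},{t,v},{u,v},{t,u,v}} V235={{r},{q,r},{r,t},{q,r,t}} V245={{v},{t,v},{u,v},{t,u,v}}
  V1235={{r,t},{q,r,t}} V1245={{v},{t,v},{u,v},{t,u,v}}
components per intersection:
  V1: {{s},{s,u}} {{t},{v},{q,t},{r,t},{t,u},{t,v},{u,v},{q,r,t},{t,u,v}}
  V2: {{p}} {{r},{q,r},{r,t},{q,r,t}} {{u},{v},{s,u},{t,u},{t,v},{u,v},{t,u,v}}
  V3: {{p}} {{q},{r},{q,r},{q,t},{r,t},{q,r,t}}
  V4: {{v},{t,v},{u,v},{t,u,v}}
  V5: {{q},{r},{q,r},{q,t},{r,t},{q,r,t}} {{v},{t,v},{u,v},{t,u,v}}
  V12: {{v},{t,u},{t,v},{u,v},{t,u,v}} {{r,t},{q,r,t}} {{s,u}}
  V13: {{q,t},{r,t},{q,r,t}}
  V14: {{v},{t,v},{u,v},{t,u,v}}
  V15: {{v},{t,v},{u,v},{t,u,v}} {{q,t},{r,t},{q,r,t}}
  V23: {{p}} {{r},{q,r},{r,t},{q,r,t}}
  V24: {{v},{t,v},{u,v},{t,u,v}}
  V25: {{r},{q,r},{r,t},{q,r,t}} {{v},{t,v},{u,v},{t,u,v}}
  V35: {{q},{r},{q,r},{q,t},{r,t},{q,r,t}}
  V45: {{v},{t,v},{u,v},{t,u,v}}
  V123: {{r,t},{q,r,t}}
  V124: {{v},{t,v},{u,v},{t,u,v}}
  V125: {{v},{t,v},{u,v},{t,u,v}} {{r,t},{q,r,t}}
  V135: {{q,t},{r,t},{q,r,t}}
  V145: {{v},{t,v},{u,v},{t,u,v}}
  V235: {{r},{q,r},{r,t},{q,r,t}}
  V245: {{v},{t,v},{u,v},{t,u,v}}
  V1235: {{r,t},{q,r,t}}
  V1245: {{v},{t,v},{u,v},{t,u,v}}
C dims 10,14,8,2; δ0: rk 8, SNF 1^8; δ1: rk 6, SNF 1^6; δ2: rk 2, SNF 1^2
Ȟ^0: (10−8)−0=2 ⇒ Z^2
Ȟ^1: (14−6)−8=0 ⇒ 0
Ȟ^2: (8−2)−6=0 ⇒ 0

Ȟ^0 ≅ Z^2,  Ȟ^1 ≅ 0,  Ȟ^2 ≅ 0


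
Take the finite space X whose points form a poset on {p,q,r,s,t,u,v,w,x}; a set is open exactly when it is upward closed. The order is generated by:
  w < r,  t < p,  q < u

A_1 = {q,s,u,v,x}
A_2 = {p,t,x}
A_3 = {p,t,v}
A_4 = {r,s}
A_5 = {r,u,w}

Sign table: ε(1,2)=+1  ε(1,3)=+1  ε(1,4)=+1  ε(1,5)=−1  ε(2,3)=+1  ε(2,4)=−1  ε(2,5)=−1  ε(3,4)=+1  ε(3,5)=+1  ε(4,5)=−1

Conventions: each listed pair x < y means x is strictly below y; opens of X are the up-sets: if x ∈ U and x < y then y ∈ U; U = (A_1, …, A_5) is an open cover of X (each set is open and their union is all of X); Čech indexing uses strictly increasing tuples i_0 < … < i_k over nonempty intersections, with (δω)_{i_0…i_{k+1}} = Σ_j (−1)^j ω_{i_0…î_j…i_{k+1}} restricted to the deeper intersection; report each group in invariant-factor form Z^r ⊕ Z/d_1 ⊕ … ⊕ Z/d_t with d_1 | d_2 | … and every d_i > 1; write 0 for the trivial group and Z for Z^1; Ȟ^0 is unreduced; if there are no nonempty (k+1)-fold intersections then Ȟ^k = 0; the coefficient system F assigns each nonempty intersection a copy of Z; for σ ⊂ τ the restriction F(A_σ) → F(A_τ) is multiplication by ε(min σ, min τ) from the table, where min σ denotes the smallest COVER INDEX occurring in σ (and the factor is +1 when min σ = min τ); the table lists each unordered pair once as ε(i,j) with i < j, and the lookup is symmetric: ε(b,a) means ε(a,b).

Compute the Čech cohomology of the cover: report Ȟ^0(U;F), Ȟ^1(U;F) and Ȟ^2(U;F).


Ȟ^0 = Z, Ȟ^1 = Z^2, Ȟ^2 = 0

intersection data:
  A12={x} A13={v} A14={s} A15={u} A23={p,t} A45={r}
C dims 5,6; δ0: rk 4, SNF 1^4
Ȟ^0 = (5 − 4) − 0 = 1, so Ȟ^0 ≅ Z
Ȟ^1 = (6 − 0) − 4 = 2, so Ȟ^1 ≅ Z^2
Ȟ^2 = (0 − 0) − 0 = 0, so Ȟ^2 ≅ 0


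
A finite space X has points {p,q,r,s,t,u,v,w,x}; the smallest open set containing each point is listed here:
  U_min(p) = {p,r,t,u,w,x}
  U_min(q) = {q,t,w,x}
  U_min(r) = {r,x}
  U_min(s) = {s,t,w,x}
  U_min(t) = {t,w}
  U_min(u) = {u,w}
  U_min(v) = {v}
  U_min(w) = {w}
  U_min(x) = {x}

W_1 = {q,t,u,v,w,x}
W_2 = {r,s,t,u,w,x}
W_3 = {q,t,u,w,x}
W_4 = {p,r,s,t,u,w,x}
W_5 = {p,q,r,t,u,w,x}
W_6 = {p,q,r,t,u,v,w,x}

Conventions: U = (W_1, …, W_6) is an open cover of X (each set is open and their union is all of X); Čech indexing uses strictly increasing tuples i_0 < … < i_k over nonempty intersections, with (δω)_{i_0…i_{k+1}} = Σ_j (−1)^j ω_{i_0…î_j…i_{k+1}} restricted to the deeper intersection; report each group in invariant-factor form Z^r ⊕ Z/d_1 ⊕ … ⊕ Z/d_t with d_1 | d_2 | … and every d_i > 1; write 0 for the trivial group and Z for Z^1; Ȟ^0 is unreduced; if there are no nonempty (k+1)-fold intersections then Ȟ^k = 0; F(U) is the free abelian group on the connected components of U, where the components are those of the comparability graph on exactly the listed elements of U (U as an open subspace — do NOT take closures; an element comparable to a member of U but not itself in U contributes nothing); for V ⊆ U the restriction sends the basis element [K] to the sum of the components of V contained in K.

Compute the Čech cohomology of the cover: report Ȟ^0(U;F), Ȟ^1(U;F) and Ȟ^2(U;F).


Ȟ^0(U;F) ≅ Z^2, Ȟ^1(U;F) ≅ 0, Ȟ^2(U;F) ≅ 0

nerve of the cover:
  W12={t,u,w,x} W13={q,t,u,w,x} W14={t,u,w,x} W15={q,t,u,w,x} W16={q,t,u,v,w,x} W23={t,u,w,x} W24={r,s,t,u,w,x} W25={r,t,u,w,x} W26={r,t,u,w,x} W34={t,u,w,x} W35={q,t,u,w,x} W36={q,t,u,w,x} W45={p,r,t,u,w,x} W46={p,r,t,u,w,x} W56={p,q,r,t,u,w,x}
  W123={t,u,w,x} W124={t,u,w,x} W125={t,u,w,x} W126={t,u,w,x} W134={t,u,w,x} W135={q,t,u,w,x} W136={q,t,u,w,x} W145={t,u,w,x} W146={t,u,w,x} W156={q,t,u,w,x} W234={t,u,w,x} W235={t,u,w,x} W236={t,u,w,x} W245={r,t,u,w,x} W246={r,t,u,w,x} W256={r,t,u,w,x} W345={t,u,w,x} W346={t,u,w,x} W356={q,t,u,w,x} W456={p,r,t,u,w,x}
  W1234={t,u,w,x} W1235={t,u,w,x} W1236={t,u,w,x} W1245={t,u,w,x} W1246={t,u,w,x} W1256={t,u,w,x} W1345={t,u,w,x} W1346={t,u,w,x} W1356={q,t,u,w,x} W1456={t,u,w,x} W2345={t,u,w,x} W2346={t,u,w,x} W2356={t,u,w,x} W2456={r,t,u,w,x} W3456={t,u,w,x}
  W12345={t,u,w,x} W12346={t,u,w,x} W12356={t,u,w,x} W12456={t,u,w,x} W13456={t,u,w,x} W23456={t,u,w,x}
  W123456={t,u,w,x}
components per intersection:
  W1: {q,t,u,w,x} {v}
  W2: {r,s,t,u,w,x}
  W3: {q,t,u,w,x}
  W4: {p,r,s,t,u,w,x}
  W5: {p,q,r,t,u,w,x}
  W6: {p,q,r,t,u,w,x} {v}
  W12: {t,u,w} {x}
  W13: {q,t,u,w,x}
  W14: {t,u,w} {x}
  W15: {q,t,u,w,x}
  W16: {q,t,u,w,x} {v}
  W23: {t,u,w} {x}
  W24: {r,s,t,u,w,x}
  W25: {r,x} {t,u,w}
  W26: {r,x} {t,u,w}
  W34: {t,u,w} {x}
  W35: {q,t,u,w,x}
  W36: {q,t,u,w,x}
  W45: {p,r,t,u,w,x}
  W46: {p,r,t,u,w,x}
  W56: {p,q,r,t,u,w,x}
  W123: {t,u,w} {x}
  W124: {t,u,w} {x}
  W125: {t,u,w} {x}
  W126: {t,u,w} {x}
  W134: {t,u,w} {x}
  W135: {q,t,u,w,x}
  W136: {q,t,u,w,x}
  W145: {t,u,w} {x}
  W146: {t,u,w} {x}
  W156: {q,t,u,w,x}
  W234: {t,u,w} {x}
  W235: {t,u,w} {x}
  W236: {t,u,w} {x}
  W245: {r,x} {t,u,w}
  W246: {r,x} {t,u,w}
  W256: {r,x} {t,u,w}
  W345: {t,u,w} {x}
  W346: {t,u,w} {x}
  W356: {q,t,u,w,x}
  W456: {p,r,t,u,w,x}
  W1234: {t,u,w} {x}
  W1235: {t,u,w} {x}
  W1236: {t,u,w} {x}
  W1245: {t,u,w} {x}
  W1246: {t,u,w} {x}
  W1256: {t,u,w} {x}
  W1345: {t,u,w} {x}
  W1346: {t,u,w} {x}
  W1356: {q,t,u,w,x}
  W1456: {t,u,w} {x}
  W2345: {t,u,w} {x}
  W2346: {t,u,w} {x}
  W2356: {t,u,w} {x}
  W2456: {r,x} {t,u,w}
  W3456: {t,u,w} {x}
  W12345: {t,u,w} {x}
  W12346: {t,u,w} {x}
  W12356: {t,u,w} {x}
  W12456: {t,u,w} {x}
  W13456: {t,u,w} {x}
  W23456: {t,u,w} {x}
  W123456: {t,u,w} {x}
C dims 8,22,35,29; δ0: rk 6, SNF 1^6; δ1: rk 16, SNF 1^16; δ2: rk 19, SNF 1^19
Ȟ^0 = (8 − 6) − 0 = 2, so Ȟ^0 ≅ Z^2
Ȟ^1 = (22 − 16) − 6 = 0, so Ȟ^1 ≅ 0
Ȟ^2 = (35 − 19) − 16 = 0, so Ȟ^2 ≅ 0
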